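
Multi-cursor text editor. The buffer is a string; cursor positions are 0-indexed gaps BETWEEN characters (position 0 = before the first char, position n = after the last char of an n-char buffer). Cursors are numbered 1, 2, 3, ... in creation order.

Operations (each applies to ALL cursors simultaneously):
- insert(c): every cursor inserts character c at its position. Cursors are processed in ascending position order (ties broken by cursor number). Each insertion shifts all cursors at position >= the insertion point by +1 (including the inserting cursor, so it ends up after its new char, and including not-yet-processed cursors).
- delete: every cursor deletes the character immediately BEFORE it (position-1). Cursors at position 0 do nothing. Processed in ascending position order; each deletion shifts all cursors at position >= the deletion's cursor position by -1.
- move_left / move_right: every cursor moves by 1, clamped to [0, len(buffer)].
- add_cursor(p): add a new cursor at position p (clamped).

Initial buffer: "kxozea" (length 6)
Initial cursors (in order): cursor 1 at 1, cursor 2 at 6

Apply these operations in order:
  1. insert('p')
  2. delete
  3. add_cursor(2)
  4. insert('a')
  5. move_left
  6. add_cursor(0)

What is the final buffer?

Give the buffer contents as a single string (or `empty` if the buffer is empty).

Answer: kaxaozeaa

Derivation:
After op 1 (insert('p')): buffer="kpxozeap" (len 8), cursors c1@2 c2@8, authorship .1.....2
After op 2 (delete): buffer="kxozea" (len 6), cursors c1@1 c2@6, authorship ......
After op 3 (add_cursor(2)): buffer="kxozea" (len 6), cursors c1@1 c3@2 c2@6, authorship ......
After op 4 (insert('a')): buffer="kaxaozeaa" (len 9), cursors c1@2 c3@4 c2@9, authorship .1.3....2
After op 5 (move_left): buffer="kaxaozeaa" (len 9), cursors c1@1 c3@3 c2@8, authorship .1.3....2
After op 6 (add_cursor(0)): buffer="kaxaozeaa" (len 9), cursors c4@0 c1@1 c3@3 c2@8, authorship .1.3....2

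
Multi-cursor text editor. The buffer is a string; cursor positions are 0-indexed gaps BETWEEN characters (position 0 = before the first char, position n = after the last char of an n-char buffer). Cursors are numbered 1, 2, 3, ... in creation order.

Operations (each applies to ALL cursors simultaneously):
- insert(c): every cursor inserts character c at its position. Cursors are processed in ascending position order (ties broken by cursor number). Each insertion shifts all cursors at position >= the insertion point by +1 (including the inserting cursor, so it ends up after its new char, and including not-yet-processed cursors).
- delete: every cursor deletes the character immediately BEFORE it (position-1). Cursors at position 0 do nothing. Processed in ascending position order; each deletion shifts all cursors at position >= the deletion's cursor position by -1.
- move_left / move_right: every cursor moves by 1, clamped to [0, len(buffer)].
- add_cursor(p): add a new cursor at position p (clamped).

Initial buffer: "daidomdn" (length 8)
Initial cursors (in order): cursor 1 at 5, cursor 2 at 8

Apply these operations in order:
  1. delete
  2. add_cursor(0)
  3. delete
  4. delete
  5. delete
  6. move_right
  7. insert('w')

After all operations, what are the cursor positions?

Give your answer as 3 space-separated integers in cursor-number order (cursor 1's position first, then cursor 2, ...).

Answer: 3 3 3

Derivation:
After op 1 (delete): buffer="daidmd" (len 6), cursors c1@4 c2@6, authorship ......
After op 2 (add_cursor(0)): buffer="daidmd" (len 6), cursors c3@0 c1@4 c2@6, authorship ......
After op 3 (delete): buffer="daim" (len 4), cursors c3@0 c1@3 c2@4, authorship ....
After op 4 (delete): buffer="da" (len 2), cursors c3@0 c1@2 c2@2, authorship ..
After op 5 (delete): buffer="" (len 0), cursors c1@0 c2@0 c3@0, authorship 
After op 6 (move_right): buffer="" (len 0), cursors c1@0 c2@0 c3@0, authorship 
After op 7 (insert('w')): buffer="www" (len 3), cursors c1@3 c2@3 c3@3, authorship 123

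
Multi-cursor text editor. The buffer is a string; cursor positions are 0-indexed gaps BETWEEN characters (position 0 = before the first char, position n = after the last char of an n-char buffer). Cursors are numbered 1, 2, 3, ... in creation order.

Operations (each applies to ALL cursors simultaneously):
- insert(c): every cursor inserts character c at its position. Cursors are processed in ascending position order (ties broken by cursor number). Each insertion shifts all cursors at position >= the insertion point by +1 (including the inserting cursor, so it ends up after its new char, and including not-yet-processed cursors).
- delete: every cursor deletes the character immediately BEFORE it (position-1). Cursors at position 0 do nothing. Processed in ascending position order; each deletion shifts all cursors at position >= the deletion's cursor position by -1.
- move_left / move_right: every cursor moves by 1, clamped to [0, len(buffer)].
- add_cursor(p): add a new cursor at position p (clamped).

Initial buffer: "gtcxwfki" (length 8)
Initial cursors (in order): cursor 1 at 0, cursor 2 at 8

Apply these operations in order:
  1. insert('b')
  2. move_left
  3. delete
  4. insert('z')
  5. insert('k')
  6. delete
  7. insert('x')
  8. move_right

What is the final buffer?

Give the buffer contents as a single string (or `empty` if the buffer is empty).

Answer: zxbgtcxwfkzxb

Derivation:
After op 1 (insert('b')): buffer="bgtcxwfkib" (len 10), cursors c1@1 c2@10, authorship 1........2
After op 2 (move_left): buffer="bgtcxwfkib" (len 10), cursors c1@0 c2@9, authorship 1........2
After op 3 (delete): buffer="bgtcxwfkb" (len 9), cursors c1@0 c2@8, authorship 1.......2
After op 4 (insert('z')): buffer="zbgtcxwfkzb" (len 11), cursors c1@1 c2@10, authorship 11.......22
After op 5 (insert('k')): buffer="zkbgtcxwfkzkb" (len 13), cursors c1@2 c2@12, authorship 111.......222
After op 6 (delete): buffer="zbgtcxwfkzb" (len 11), cursors c1@1 c2@10, authorship 11.......22
After op 7 (insert('x')): buffer="zxbgtcxwfkzxb" (len 13), cursors c1@2 c2@12, authorship 111.......222
After op 8 (move_right): buffer="zxbgtcxwfkzxb" (len 13), cursors c1@3 c2@13, authorship 111.......222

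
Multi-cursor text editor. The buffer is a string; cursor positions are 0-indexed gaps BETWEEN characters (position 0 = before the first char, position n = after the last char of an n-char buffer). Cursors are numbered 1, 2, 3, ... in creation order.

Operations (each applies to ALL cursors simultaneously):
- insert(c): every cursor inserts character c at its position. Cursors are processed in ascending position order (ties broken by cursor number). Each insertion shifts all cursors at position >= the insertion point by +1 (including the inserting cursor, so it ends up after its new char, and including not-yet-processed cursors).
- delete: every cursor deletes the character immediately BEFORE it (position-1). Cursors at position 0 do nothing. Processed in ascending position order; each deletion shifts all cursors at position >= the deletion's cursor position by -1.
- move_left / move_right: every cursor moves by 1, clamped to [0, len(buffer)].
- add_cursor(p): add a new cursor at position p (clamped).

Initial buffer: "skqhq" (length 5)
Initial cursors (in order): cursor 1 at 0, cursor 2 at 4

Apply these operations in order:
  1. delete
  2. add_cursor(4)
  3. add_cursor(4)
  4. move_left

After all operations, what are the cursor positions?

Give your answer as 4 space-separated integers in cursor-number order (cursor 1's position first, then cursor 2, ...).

Answer: 0 2 3 3

Derivation:
After op 1 (delete): buffer="skqq" (len 4), cursors c1@0 c2@3, authorship ....
After op 2 (add_cursor(4)): buffer="skqq" (len 4), cursors c1@0 c2@3 c3@4, authorship ....
After op 3 (add_cursor(4)): buffer="skqq" (len 4), cursors c1@0 c2@3 c3@4 c4@4, authorship ....
After op 4 (move_left): buffer="skqq" (len 4), cursors c1@0 c2@2 c3@3 c4@3, authorship ....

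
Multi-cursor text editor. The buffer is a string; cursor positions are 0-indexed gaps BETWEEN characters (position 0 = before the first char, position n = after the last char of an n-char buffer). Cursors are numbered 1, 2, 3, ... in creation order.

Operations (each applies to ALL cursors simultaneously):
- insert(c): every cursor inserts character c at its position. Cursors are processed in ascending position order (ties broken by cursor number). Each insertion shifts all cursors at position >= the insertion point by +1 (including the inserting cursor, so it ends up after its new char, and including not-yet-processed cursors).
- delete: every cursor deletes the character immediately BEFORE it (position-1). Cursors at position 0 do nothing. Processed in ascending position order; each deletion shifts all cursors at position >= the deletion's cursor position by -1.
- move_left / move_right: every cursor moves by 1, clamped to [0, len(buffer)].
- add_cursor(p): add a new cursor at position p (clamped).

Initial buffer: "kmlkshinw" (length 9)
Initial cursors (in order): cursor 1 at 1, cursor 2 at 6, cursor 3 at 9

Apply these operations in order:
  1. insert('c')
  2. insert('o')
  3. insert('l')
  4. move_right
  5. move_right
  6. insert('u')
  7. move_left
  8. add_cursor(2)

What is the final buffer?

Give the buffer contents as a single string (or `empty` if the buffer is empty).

After op 1 (insert('c')): buffer="kcmlkshcinwc" (len 12), cursors c1@2 c2@8 c3@12, authorship .1.....2...3
After op 2 (insert('o')): buffer="kcomlkshcoinwco" (len 15), cursors c1@3 c2@10 c3@15, authorship .11.....22...33
After op 3 (insert('l')): buffer="kcolmlkshcolinwcol" (len 18), cursors c1@4 c2@12 c3@18, authorship .111.....222...333
After op 4 (move_right): buffer="kcolmlkshcolinwcol" (len 18), cursors c1@5 c2@13 c3@18, authorship .111.....222...333
After op 5 (move_right): buffer="kcolmlkshcolinwcol" (len 18), cursors c1@6 c2@14 c3@18, authorship .111.....222...333
After op 6 (insert('u')): buffer="kcolmlukshcolinuwcolu" (len 21), cursors c1@7 c2@16 c3@21, authorship .111..1...222..2.3333
After op 7 (move_left): buffer="kcolmlukshcolinuwcolu" (len 21), cursors c1@6 c2@15 c3@20, authorship .111..1...222..2.3333
After op 8 (add_cursor(2)): buffer="kcolmlukshcolinuwcolu" (len 21), cursors c4@2 c1@6 c2@15 c3@20, authorship .111..1...222..2.3333

Answer: kcolmlukshcolinuwcolu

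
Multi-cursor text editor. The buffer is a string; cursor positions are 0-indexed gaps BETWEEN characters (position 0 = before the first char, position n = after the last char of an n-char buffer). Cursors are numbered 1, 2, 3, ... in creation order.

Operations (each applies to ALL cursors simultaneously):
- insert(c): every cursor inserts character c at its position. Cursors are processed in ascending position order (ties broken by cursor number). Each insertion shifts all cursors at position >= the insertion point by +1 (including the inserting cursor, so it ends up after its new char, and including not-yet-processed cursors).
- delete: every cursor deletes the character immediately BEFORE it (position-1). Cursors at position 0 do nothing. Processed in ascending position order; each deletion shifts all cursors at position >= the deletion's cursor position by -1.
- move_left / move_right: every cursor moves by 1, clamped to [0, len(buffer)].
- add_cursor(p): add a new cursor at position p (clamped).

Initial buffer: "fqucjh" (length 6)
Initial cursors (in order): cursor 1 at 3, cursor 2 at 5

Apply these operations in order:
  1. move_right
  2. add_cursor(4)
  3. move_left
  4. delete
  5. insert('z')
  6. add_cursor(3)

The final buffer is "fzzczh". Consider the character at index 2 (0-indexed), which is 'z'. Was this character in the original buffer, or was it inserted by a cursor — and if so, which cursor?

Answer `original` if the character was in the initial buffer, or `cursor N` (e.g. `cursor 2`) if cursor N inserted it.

Answer: cursor 3

Derivation:
After op 1 (move_right): buffer="fqucjh" (len 6), cursors c1@4 c2@6, authorship ......
After op 2 (add_cursor(4)): buffer="fqucjh" (len 6), cursors c1@4 c3@4 c2@6, authorship ......
After op 3 (move_left): buffer="fqucjh" (len 6), cursors c1@3 c3@3 c2@5, authorship ......
After op 4 (delete): buffer="fch" (len 3), cursors c1@1 c3@1 c2@2, authorship ...
After op 5 (insert('z')): buffer="fzzczh" (len 6), cursors c1@3 c3@3 c2@5, authorship .13.2.
After op 6 (add_cursor(3)): buffer="fzzczh" (len 6), cursors c1@3 c3@3 c4@3 c2@5, authorship .13.2.
Authorship (.=original, N=cursor N): . 1 3 . 2 .
Index 2: author = 3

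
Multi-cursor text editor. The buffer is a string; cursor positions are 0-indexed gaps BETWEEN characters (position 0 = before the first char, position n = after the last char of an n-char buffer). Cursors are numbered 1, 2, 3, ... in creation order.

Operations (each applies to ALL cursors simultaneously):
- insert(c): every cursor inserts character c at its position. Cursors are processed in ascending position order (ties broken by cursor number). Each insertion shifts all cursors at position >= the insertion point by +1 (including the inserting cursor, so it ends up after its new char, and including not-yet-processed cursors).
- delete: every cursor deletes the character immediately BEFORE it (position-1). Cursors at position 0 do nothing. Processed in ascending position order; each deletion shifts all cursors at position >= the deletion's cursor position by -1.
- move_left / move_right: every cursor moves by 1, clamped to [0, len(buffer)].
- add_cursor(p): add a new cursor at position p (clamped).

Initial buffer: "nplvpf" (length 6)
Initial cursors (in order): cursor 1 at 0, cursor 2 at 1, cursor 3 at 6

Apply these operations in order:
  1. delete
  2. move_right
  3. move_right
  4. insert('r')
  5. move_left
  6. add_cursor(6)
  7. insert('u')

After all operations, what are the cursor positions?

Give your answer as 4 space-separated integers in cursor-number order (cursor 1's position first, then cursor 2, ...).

Answer: 5 5 10 10

Derivation:
After op 1 (delete): buffer="plvp" (len 4), cursors c1@0 c2@0 c3@4, authorship ....
After op 2 (move_right): buffer="plvp" (len 4), cursors c1@1 c2@1 c3@4, authorship ....
After op 3 (move_right): buffer="plvp" (len 4), cursors c1@2 c2@2 c3@4, authorship ....
After op 4 (insert('r')): buffer="plrrvpr" (len 7), cursors c1@4 c2@4 c3@7, authorship ..12..3
After op 5 (move_left): buffer="plrrvpr" (len 7), cursors c1@3 c2@3 c3@6, authorship ..12..3
After op 6 (add_cursor(6)): buffer="plrrvpr" (len 7), cursors c1@3 c2@3 c3@6 c4@6, authorship ..12..3
After op 7 (insert('u')): buffer="plruurvpuur" (len 11), cursors c1@5 c2@5 c3@10 c4@10, authorship ..1122..343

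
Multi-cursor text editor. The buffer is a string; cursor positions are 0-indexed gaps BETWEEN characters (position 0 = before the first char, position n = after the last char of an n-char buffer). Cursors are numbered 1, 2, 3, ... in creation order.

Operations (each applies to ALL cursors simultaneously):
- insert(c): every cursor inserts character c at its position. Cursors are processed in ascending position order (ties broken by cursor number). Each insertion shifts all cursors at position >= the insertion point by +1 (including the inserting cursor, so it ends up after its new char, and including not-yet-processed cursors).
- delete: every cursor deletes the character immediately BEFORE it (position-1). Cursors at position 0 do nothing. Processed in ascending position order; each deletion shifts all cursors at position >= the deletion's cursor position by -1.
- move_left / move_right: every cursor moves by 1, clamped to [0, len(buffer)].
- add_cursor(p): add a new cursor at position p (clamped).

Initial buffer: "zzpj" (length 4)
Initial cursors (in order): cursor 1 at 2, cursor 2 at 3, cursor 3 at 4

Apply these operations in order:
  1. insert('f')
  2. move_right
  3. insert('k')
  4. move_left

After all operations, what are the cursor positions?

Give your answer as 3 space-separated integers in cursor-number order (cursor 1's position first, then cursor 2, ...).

Answer: 4 7 9

Derivation:
After op 1 (insert('f')): buffer="zzfpfjf" (len 7), cursors c1@3 c2@5 c3@7, authorship ..1.2.3
After op 2 (move_right): buffer="zzfpfjf" (len 7), cursors c1@4 c2@6 c3@7, authorship ..1.2.3
After op 3 (insert('k')): buffer="zzfpkfjkfk" (len 10), cursors c1@5 c2@8 c3@10, authorship ..1.12.233
After op 4 (move_left): buffer="zzfpkfjkfk" (len 10), cursors c1@4 c2@7 c3@9, authorship ..1.12.233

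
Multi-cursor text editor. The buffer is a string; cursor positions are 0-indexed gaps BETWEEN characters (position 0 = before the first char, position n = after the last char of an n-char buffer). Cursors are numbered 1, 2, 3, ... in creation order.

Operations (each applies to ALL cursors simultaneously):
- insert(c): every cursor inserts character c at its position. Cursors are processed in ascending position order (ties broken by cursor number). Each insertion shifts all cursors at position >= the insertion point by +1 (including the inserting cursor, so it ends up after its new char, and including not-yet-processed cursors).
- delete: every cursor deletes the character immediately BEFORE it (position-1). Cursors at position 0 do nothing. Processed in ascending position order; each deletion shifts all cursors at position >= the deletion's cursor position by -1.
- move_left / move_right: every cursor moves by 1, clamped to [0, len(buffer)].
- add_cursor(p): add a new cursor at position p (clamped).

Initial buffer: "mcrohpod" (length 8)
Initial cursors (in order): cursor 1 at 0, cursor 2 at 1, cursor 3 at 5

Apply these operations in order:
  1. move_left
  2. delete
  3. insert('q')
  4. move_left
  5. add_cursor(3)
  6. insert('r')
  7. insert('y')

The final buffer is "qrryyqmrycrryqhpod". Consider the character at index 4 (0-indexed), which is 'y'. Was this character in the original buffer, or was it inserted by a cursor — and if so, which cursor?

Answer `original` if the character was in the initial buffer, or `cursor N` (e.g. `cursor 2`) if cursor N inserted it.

After op 1 (move_left): buffer="mcrohpod" (len 8), cursors c1@0 c2@0 c3@4, authorship ........
After op 2 (delete): buffer="mcrhpod" (len 7), cursors c1@0 c2@0 c3@3, authorship .......
After op 3 (insert('q')): buffer="qqmcrqhpod" (len 10), cursors c1@2 c2@2 c3@6, authorship 12...3....
After op 4 (move_left): buffer="qqmcrqhpod" (len 10), cursors c1@1 c2@1 c3@5, authorship 12...3....
After op 5 (add_cursor(3)): buffer="qqmcrqhpod" (len 10), cursors c1@1 c2@1 c4@3 c3@5, authorship 12...3....
After op 6 (insert('r')): buffer="qrrqmrcrrqhpod" (len 14), cursors c1@3 c2@3 c4@6 c3@9, authorship 1122.4..33....
After op 7 (insert('y')): buffer="qrryyqmrycrryqhpod" (len 18), cursors c1@5 c2@5 c4@9 c3@13, authorship 112122.44..333....
Authorship (.=original, N=cursor N): 1 1 2 1 2 2 . 4 4 . . 3 3 3 . . . .
Index 4: author = 2

Answer: cursor 2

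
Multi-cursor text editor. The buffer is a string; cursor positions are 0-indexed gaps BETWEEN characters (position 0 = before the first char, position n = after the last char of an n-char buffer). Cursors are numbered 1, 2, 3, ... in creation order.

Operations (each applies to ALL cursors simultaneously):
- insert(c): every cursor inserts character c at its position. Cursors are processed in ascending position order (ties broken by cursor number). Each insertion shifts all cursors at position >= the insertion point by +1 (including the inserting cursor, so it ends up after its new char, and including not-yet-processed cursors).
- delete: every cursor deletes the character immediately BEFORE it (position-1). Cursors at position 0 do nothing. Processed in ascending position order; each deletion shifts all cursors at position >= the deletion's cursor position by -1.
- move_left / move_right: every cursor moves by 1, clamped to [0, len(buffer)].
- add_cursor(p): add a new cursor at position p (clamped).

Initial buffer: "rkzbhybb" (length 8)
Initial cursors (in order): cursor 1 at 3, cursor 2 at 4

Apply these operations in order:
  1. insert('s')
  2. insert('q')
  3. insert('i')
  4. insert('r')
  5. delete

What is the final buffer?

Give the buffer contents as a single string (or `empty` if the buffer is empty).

Answer: rkzsqibsqihybb

Derivation:
After op 1 (insert('s')): buffer="rkzsbshybb" (len 10), cursors c1@4 c2@6, authorship ...1.2....
After op 2 (insert('q')): buffer="rkzsqbsqhybb" (len 12), cursors c1@5 c2@8, authorship ...11.22....
After op 3 (insert('i')): buffer="rkzsqibsqihybb" (len 14), cursors c1@6 c2@10, authorship ...111.222....
After op 4 (insert('r')): buffer="rkzsqirbsqirhybb" (len 16), cursors c1@7 c2@12, authorship ...1111.2222....
After op 5 (delete): buffer="rkzsqibsqihybb" (len 14), cursors c1@6 c2@10, authorship ...111.222....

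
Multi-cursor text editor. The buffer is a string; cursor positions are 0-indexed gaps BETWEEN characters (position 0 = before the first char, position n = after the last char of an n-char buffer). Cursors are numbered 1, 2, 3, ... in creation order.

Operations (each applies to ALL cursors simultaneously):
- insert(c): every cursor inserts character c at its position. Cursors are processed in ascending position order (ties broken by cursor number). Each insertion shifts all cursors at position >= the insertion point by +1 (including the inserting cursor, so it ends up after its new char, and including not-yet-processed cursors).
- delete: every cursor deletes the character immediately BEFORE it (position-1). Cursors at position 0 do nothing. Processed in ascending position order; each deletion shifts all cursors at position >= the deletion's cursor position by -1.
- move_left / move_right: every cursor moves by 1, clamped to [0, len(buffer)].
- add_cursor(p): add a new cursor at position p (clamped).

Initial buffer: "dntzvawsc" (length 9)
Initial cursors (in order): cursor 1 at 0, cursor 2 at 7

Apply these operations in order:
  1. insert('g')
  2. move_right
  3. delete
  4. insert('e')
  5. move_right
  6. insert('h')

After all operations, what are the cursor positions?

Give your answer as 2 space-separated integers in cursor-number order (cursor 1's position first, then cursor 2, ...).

Answer: 4 13

Derivation:
After op 1 (insert('g')): buffer="gdntzvawgsc" (len 11), cursors c1@1 c2@9, authorship 1.......2..
After op 2 (move_right): buffer="gdntzvawgsc" (len 11), cursors c1@2 c2@10, authorship 1.......2..
After op 3 (delete): buffer="gntzvawgc" (len 9), cursors c1@1 c2@8, authorship 1......2.
After op 4 (insert('e')): buffer="gentzvawgec" (len 11), cursors c1@2 c2@10, authorship 11......22.
After op 5 (move_right): buffer="gentzvawgec" (len 11), cursors c1@3 c2@11, authorship 11......22.
After op 6 (insert('h')): buffer="genhtzvawgech" (len 13), cursors c1@4 c2@13, authorship 11.1.....22.2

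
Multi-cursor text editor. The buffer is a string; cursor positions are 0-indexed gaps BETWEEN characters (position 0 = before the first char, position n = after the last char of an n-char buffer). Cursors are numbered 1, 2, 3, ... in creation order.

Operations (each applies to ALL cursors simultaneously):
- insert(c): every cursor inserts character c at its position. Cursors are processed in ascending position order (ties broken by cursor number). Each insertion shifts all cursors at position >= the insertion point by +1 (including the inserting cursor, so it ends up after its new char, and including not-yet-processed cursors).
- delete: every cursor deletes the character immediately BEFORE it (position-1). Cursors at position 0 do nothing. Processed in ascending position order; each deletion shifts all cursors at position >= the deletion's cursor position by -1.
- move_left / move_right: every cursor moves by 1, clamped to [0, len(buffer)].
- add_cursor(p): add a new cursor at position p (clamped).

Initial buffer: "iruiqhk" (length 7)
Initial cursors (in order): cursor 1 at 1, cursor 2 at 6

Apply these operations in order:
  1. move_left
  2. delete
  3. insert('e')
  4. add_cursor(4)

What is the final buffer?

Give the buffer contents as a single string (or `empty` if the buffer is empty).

Answer: eiruiehk

Derivation:
After op 1 (move_left): buffer="iruiqhk" (len 7), cursors c1@0 c2@5, authorship .......
After op 2 (delete): buffer="iruihk" (len 6), cursors c1@0 c2@4, authorship ......
After op 3 (insert('e')): buffer="eiruiehk" (len 8), cursors c1@1 c2@6, authorship 1....2..
After op 4 (add_cursor(4)): buffer="eiruiehk" (len 8), cursors c1@1 c3@4 c2@6, authorship 1....2..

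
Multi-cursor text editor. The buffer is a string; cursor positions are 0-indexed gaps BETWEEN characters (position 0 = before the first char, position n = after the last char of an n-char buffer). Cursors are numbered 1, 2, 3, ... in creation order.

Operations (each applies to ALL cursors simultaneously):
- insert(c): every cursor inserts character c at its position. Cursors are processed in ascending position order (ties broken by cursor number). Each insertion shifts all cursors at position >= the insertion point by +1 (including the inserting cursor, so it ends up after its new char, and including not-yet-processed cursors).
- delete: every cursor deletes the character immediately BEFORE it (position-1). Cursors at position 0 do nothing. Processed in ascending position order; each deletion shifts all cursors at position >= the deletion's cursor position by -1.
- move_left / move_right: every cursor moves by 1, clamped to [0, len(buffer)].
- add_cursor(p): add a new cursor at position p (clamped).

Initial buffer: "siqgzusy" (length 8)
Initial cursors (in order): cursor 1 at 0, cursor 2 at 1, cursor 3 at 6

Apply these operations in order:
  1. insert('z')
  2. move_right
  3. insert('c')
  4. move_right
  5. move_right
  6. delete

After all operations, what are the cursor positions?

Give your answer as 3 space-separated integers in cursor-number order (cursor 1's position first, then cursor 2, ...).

Answer: 4 6 11

Derivation:
After op 1 (insert('z')): buffer="zsziqgzuzsy" (len 11), cursors c1@1 c2@3 c3@9, authorship 1.2.....3..
After op 2 (move_right): buffer="zsziqgzuzsy" (len 11), cursors c1@2 c2@4 c3@10, authorship 1.2.....3..
After op 3 (insert('c')): buffer="zsczicqgzuzscy" (len 14), cursors c1@3 c2@6 c3@13, authorship 1.12.2....3.3.
After op 4 (move_right): buffer="zsczicqgzuzscy" (len 14), cursors c1@4 c2@7 c3@14, authorship 1.12.2....3.3.
After op 5 (move_right): buffer="zsczicqgzuzscy" (len 14), cursors c1@5 c2@8 c3@14, authorship 1.12.2....3.3.
After op 6 (delete): buffer="zsczcqzuzsc" (len 11), cursors c1@4 c2@6 c3@11, authorship 1.122...3.3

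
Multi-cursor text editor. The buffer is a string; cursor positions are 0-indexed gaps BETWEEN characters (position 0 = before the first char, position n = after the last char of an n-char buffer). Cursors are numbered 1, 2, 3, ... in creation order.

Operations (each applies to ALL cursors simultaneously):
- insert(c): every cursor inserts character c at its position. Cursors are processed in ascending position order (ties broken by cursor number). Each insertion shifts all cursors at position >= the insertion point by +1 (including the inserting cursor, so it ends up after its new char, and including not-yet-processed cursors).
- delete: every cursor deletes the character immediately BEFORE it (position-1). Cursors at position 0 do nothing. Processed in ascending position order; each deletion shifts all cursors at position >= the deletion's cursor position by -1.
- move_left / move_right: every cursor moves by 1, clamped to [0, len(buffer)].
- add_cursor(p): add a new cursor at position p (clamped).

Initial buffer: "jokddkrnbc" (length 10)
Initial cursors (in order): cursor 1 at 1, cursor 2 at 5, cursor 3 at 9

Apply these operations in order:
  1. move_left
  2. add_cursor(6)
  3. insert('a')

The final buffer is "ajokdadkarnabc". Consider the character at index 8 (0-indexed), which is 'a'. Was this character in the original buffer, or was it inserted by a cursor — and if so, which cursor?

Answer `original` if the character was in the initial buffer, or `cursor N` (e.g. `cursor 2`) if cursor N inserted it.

After op 1 (move_left): buffer="jokddkrnbc" (len 10), cursors c1@0 c2@4 c3@8, authorship ..........
After op 2 (add_cursor(6)): buffer="jokddkrnbc" (len 10), cursors c1@0 c2@4 c4@6 c3@8, authorship ..........
After op 3 (insert('a')): buffer="ajokdadkarnabc" (len 14), cursors c1@1 c2@6 c4@9 c3@12, authorship 1....2..4..3..
Authorship (.=original, N=cursor N): 1 . . . . 2 . . 4 . . 3 . .
Index 8: author = 4

Answer: cursor 4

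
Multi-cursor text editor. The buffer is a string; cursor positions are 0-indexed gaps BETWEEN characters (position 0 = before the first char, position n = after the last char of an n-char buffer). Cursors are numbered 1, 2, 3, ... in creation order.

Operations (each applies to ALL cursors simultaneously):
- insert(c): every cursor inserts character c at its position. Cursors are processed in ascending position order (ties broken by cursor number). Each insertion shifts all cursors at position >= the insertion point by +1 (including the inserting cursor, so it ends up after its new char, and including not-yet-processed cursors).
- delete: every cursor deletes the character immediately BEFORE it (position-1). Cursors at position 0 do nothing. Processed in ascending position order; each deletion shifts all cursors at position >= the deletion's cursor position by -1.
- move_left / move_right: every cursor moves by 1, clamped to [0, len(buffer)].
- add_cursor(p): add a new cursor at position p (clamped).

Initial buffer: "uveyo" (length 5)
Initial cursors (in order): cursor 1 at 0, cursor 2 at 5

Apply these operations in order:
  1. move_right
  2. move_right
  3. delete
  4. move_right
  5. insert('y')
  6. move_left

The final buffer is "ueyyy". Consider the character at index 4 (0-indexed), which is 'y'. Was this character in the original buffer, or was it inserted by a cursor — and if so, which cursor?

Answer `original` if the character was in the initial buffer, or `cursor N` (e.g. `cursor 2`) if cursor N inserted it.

Answer: cursor 2

Derivation:
After op 1 (move_right): buffer="uveyo" (len 5), cursors c1@1 c2@5, authorship .....
After op 2 (move_right): buffer="uveyo" (len 5), cursors c1@2 c2@5, authorship .....
After op 3 (delete): buffer="uey" (len 3), cursors c1@1 c2@3, authorship ...
After op 4 (move_right): buffer="uey" (len 3), cursors c1@2 c2@3, authorship ...
After op 5 (insert('y')): buffer="ueyyy" (len 5), cursors c1@3 c2@5, authorship ..1.2
After op 6 (move_left): buffer="ueyyy" (len 5), cursors c1@2 c2@4, authorship ..1.2
Authorship (.=original, N=cursor N): . . 1 . 2
Index 4: author = 2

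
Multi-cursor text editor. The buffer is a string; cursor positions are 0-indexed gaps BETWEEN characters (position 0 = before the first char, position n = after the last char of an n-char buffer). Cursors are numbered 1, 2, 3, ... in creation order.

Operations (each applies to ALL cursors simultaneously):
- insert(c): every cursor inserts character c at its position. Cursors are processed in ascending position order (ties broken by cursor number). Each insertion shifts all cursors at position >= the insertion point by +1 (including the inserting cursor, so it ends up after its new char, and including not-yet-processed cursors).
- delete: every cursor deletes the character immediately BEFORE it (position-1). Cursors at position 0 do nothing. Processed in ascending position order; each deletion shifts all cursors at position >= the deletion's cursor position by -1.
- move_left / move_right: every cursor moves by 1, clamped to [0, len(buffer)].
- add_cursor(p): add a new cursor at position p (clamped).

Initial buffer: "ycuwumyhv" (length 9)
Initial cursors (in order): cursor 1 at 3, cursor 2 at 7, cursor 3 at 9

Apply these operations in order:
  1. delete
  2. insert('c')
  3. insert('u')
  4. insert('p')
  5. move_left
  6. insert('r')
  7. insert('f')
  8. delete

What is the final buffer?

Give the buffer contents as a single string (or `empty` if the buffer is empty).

Answer: yccurpwumcurphcurp

Derivation:
After op 1 (delete): buffer="ycwumh" (len 6), cursors c1@2 c2@5 c3@6, authorship ......
After op 2 (insert('c')): buffer="yccwumchc" (len 9), cursors c1@3 c2@7 c3@9, authorship ..1...2.3
After op 3 (insert('u')): buffer="yccuwumcuhcu" (len 12), cursors c1@4 c2@9 c3@12, authorship ..11...22.33
After op 4 (insert('p')): buffer="yccupwumcuphcup" (len 15), cursors c1@5 c2@11 c3@15, authorship ..111...222.333
After op 5 (move_left): buffer="yccupwumcuphcup" (len 15), cursors c1@4 c2@10 c3@14, authorship ..111...222.333
After op 6 (insert('r')): buffer="yccurpwumcurphcurp" (len 18), cursors c1@5 c2@12 c3@17, authorship ..1111...2222.3333
After op 7 (insert('f')): buffer="yccurfpwumcurfphcurfp" (len 21), cursors c1@6 c2@14 c3@20, authorship ..11111...22222.33333
After op 8 (delete): buffer="yccurpwumcurphcurp" (len 18), cursors c1@5 c2@12 c3@17, authorship ..1111...2222.3333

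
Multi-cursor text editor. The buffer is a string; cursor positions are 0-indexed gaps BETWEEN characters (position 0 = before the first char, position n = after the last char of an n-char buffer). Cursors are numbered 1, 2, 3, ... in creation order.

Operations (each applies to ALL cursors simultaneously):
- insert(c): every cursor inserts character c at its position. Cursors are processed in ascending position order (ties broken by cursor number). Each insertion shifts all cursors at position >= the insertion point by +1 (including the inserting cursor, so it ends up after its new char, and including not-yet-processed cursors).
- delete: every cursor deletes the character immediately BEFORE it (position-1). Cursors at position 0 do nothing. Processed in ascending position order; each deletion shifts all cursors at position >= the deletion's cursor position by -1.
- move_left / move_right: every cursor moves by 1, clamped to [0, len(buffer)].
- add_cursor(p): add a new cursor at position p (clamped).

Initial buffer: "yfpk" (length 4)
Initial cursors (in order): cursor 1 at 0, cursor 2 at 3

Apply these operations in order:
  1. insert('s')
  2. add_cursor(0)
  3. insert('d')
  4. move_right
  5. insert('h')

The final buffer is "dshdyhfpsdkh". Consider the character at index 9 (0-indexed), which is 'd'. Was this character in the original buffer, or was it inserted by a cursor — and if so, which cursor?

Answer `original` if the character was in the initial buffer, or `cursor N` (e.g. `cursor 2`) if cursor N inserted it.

After op 1 (insert('s')): buffer="syfpsk" (len 6), cursors c1@1 c2@5, authorship 1...2.
After op 2 (add_cursor(0)): buffer="syfpsk" (len 6), cursors c3@0 c1@1 c2@5, authorship 1...2.
After op 3 (insert('d')): buffer="dsdyfpsdk" (len 9), cursors c3@1 c1@3 c2@8, authorship 311...22.
After op 4 (move_right): buffer="dsdyfpsdk" (len 9), cursors c3@2 c1@4 c2@9, authorship 311...22.
After op 5 (insert('h')): buffer="dshdyhfpsdkh" (len 12), cursors c3@3 c1@6 c2@12, authorship 3131.1..22.2
Authorship (.=original, N=cursor N): 3 1 3 1 . 1 . . 2 2 . 2
Index 9: author = 2

Answer: cursor 2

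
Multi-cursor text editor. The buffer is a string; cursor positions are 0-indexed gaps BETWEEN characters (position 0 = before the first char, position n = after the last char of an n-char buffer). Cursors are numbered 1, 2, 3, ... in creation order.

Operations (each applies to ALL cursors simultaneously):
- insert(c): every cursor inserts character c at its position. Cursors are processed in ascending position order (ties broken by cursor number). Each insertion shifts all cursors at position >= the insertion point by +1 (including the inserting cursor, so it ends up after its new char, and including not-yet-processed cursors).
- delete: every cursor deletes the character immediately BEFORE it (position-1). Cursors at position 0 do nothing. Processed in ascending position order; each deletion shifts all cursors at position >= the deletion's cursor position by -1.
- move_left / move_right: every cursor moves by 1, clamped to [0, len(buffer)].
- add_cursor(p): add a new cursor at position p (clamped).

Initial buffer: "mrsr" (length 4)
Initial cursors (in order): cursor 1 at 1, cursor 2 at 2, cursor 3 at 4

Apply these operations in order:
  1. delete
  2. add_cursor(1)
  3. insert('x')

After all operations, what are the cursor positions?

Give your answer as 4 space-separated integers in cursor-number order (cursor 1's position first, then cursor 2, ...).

Answer: 2 2 5 5

Derivation:
After op 1 (delete): buffer="s" (len 1), cursors c1@0 c2@0 c3@1, authorship .
After op 2 (add_cursor(1)): buffer="s" (len 1), cursors c1@0 c2@0 c3@1 c4@1, authorship .
After op 3 (insert('x')): buffer="xxsxx" (len 5), cursors c1@2 c2@2 c3@5 c4@5, authorship 12.34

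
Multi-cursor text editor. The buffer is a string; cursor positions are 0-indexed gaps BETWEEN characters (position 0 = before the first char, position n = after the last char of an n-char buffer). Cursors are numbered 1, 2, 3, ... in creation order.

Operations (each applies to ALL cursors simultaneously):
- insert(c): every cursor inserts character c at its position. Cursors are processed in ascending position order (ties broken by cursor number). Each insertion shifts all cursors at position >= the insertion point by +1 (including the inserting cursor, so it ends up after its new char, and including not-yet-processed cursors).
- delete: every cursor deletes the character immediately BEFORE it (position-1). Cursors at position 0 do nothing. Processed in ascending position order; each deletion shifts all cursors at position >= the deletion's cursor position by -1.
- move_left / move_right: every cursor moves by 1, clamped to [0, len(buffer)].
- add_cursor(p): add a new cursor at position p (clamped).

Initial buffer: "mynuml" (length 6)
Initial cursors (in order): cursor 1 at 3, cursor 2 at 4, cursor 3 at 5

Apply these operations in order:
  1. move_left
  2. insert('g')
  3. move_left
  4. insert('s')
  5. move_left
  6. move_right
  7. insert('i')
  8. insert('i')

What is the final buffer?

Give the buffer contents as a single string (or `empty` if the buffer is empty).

After op 1 (move_left): buffer="mynuml" (len 6), cursors c1@2 c2@3 c3@4, authorship ......
After op 2 (insert('g')): buffer="mygngugml" (len 9), cursors c1@3 c2@5 c3@7, authorship ..1.2.3..
After op 3 (move_left): buffer="mygngugml" (len 9), cursors c1@2 c2@4 c3@6, authorship ..1.2.3..
After op 4 (insert('s')): buffer="mysgnsgusgml" (len 12), cursors c1@3 c2@6 c3@9, authorship ..11.22.33..
After op 5 (move_left): buffer="mysgnsgusgml" (len 12), cursors c1@2 c2@5 c3@8, authorship ..11.22.33..
After op 6 (move_right): buffer="mysgnsgusgml" (len 12), cursors c1@3 c2@6 c3@9, authorship ..11.22.33..
After op 7 (insert('i')): buffer="mysignsigusigml" (len 15), cursors c1@4 c2@8 c3@12, authorship ..111.222.333..
After op 8 (insert('i')): buffer="mysiignsiigusiigml" (len 18), cursors c1@5 c2@10 c3@15, authorship ..1111.2222.3333..

Answer: mysiignsiigusiigml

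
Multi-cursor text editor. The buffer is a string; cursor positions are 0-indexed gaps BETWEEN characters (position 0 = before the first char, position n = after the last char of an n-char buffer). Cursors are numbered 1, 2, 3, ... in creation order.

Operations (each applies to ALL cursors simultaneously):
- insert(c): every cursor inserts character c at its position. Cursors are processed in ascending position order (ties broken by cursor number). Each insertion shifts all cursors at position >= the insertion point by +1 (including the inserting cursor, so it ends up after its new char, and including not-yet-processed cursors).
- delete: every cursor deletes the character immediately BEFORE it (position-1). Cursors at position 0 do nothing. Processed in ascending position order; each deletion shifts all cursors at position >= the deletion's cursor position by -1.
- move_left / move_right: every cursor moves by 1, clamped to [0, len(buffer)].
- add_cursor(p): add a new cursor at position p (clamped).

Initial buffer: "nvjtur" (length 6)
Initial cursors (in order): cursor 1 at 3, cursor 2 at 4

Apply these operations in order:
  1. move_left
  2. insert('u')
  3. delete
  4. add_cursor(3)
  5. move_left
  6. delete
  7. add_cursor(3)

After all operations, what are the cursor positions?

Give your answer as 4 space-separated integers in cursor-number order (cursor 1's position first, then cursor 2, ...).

Answer: 0 0 0 3

Derivation:
After op 1 (move_left): buffer="nvjtur" (len 6), cursors c1@2 c2@3, authorship ......
After op 2 (insert('u')): buffer="nvujutur" (len 8), cursors c1@3 c2@5, authorship ..1.2...
After op 3 (delete): buffer="nvjtur" (len 6), cursors c1@2 c2@3, authorship ......
After op 4 (add_cursor(3)): buffer="nvjtur" (len 6), cursors c1@2 c2@3 c3@3, authorship ......
After op 5 (move_left): buffer="nvjtur" (len 6), cursors c1@1 c2@2 c3@2, authorship ......
After op 6 (delete): buffer="jtur" (len 4), cursors c1@0 c2@0 c3@0, authorship ....
After op 7 (add_cursor(3)): buffer="jtur" (len 4), cursors c1@0 c2@0 c3@0 c4@3, authorship ....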